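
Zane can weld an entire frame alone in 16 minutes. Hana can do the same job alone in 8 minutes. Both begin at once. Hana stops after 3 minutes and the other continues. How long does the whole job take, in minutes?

In the first 3 minutes the combined rate is 3/16, so 9/16 of the job is done, leaving 7/16.
After Hana leaves the rate is 1/16 per minute; the remaining 7/16 takes 7 minutes.
Total = 3 + 7 = 10 minutes.

10 minutes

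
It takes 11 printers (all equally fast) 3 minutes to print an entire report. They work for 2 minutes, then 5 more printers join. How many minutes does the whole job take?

One printer does 1/33 of the job per minute.
After 2 minutes with 11 printers, 2/3 is done (1/3 left).
With 16 printers the rate is 16/33, so the rest takes 1/3 ÷ 16/33 = 11/16 minutes.
Total = 2 + 11/16 = 43/16 minutes.

43/16 minutes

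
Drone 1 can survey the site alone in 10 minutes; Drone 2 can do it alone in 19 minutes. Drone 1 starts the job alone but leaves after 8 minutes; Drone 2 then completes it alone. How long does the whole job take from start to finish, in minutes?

In 8 minutes Drone 1 does 8/10 = 4/5 of the job, leaving 1/5.
Drone 2 works at 1/19 per minute, so finishing takes 1/5 ÷ 1/19 = 19/5 minutes.
Total time = 8 + 19/5 = 59/5 minutes.

59/5 minutes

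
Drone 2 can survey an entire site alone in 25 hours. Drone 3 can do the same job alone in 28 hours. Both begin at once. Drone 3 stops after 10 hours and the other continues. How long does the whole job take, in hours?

In the first 10 hours the combined rate is 53/700, so 53/70 of the job is done, leaving 17/70.
After Drone 3 leaves the rate is 1/25 per hour; the remaining 17/70 takes 85/14 hours.
Total = 10 + 85/14 = 225/14 hours.

225/14 hours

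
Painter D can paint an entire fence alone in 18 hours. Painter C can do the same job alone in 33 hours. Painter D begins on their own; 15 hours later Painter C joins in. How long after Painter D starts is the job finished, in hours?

288/17 hours

In the first 15 hours Painter D alone does 15/18 = 5/6 of the job, leaving 1/6.
Once everyone is working, combined rate: 1/18 + 1/33 = (11 + 6)/198 = 17/198 per hour.
Remaining 1/6 at 17/198 per hour takes 33/17 hours.
Total from the start = 15 + 33/17 = 288/17 hours.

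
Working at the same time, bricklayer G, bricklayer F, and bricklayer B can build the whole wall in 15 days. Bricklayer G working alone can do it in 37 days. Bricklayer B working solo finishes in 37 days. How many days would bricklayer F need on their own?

555/7 days

Combined rate is 1/15 per day.
Known contribution: 1/37 + 1/37 = (1 + 1)/37 = 2/37 per day.
So bricklayer F's rate is 1/15 − 2/37 = 7/555, meaning 555/7 days alone.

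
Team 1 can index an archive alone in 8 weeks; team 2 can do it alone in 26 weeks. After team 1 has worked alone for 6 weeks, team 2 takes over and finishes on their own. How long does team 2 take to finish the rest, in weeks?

In 6 weeks team 1 does 6/8 = 3/4 of the job, leaving 1/4.
Team 2 works at 1/26 per week, so finishing takes 1/4 ÷ 1/26 = 13/2 weeks.

13/2 weeks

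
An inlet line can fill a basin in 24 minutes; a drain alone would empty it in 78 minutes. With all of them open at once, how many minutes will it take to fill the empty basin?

Net rate = 1/24 − 1/78 = (13 − 4)/312 = 9/312 = 3/104 per minute.
Filling time = 1 ÷ (3/104) = 104/3 minutes.

104/3 minutes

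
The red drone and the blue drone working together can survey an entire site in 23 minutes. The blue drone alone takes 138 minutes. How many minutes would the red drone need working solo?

Combined rate is 1/23 per minute.
Known contribution: 1/138 per minute.
So the red drone's rate is 1/23 − 1/138 = 5/138, meaning 138/5 minutes alone.

138/5 minutes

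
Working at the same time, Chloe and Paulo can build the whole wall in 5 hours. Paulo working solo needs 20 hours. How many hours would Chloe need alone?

Combined rate is 1/5 per hour.
Known contribution: 1/20 per hour.
So Chloe's rate is 1/5 − 1/20 = 3/20, meaning 20/3 hours alone.

20/3 hours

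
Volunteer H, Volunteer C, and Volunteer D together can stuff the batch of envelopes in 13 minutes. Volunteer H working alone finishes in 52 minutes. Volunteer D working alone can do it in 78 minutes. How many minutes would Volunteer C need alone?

Combined rate is 1/13 per minute.
Known contribution: 1/52 + 1/78 = (3 + 2)/156 = 5/156 per minute.
So Volunteer C's rate is 1/13 − 5/156 = 7/156, meaning 156/7 minutes alone.

156/7 minutes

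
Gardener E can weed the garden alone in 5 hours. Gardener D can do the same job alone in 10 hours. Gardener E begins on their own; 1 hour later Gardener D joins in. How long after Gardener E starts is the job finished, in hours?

11/3 hours

In the first 1 hour Gardener E alone does 1/5 of the job, leaving 4/5.
Once everyone is working, combined rate: 1/5 + 1/10 = (2 + 1)/10 = 3/10 per hour.
Remaining 4/5 at 3/10 per hour takes 8/3 hours.
Total from the start = 1 + 8/3 = 11/3 hours.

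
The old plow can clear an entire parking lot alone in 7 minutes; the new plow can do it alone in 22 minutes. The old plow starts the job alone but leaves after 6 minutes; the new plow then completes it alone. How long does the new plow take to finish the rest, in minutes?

In 6 minutes the old plow does 6/7 of the job, leaving 1/7.
The new plow works at 1/22 per minute, so finishing takes 1/7 ÷ 1/22 = 22/7 minutes.

22/7 minutes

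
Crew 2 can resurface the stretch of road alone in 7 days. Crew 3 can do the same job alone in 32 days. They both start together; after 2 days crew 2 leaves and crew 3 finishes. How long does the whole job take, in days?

160/7 days

In the first 2 days the combined rate is 39/224, so 39/112 of the job is done, leaving 73/112.
After crew 2 leaves the rate is 1/32 per day; the remaining 73/112 takes 146/7 days.
Total = 2 + 146/7 = 160/7 days.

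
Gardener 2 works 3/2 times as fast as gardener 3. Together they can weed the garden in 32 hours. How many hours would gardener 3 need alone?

80 hours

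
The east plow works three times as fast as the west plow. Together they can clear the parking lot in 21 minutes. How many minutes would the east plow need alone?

Let the west plow's rate be r; then the east plow's rate is 3r, so together (3 + 1)r = 4r = 1/21.
Thus r = 1/84 per minute.
The west plow alone: 84 minutes; the east plow alone: 28 minutes.

28 minutes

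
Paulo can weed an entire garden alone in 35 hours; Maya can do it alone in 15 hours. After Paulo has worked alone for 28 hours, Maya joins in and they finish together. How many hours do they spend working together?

In 28 hours Paulo does 28/35 = 4/5 of the job, leaving 1/5.
Paulo and Maya together work at 2/21 per hour, so finishing takes 1/5 ÷ 2/21 = 21/10 hours.

21/10 hours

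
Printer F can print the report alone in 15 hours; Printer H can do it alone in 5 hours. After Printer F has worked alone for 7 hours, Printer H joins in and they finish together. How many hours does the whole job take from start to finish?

9 hours

In 7 hours Printer F does 7/15 of the job, leaving 8/15.
Printer F and Printer H together work at 4/15 per hour, so finishing takes 8/15 ÷ 4/15 = 2 hours.
Total time = 7 + 2 = 9 hours.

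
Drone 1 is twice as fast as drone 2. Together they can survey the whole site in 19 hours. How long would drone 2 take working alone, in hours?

Let drone 2's rate be r; then drone 1's rate is 2r, so together (2 + 1)r = 3r = 1/19.
Thus r = 1/57 per hour.
Drone 2 alone: 57 hours; drone 1 alone: 57/2 hours.

57 hours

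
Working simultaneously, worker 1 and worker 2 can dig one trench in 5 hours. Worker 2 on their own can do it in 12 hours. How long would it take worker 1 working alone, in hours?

Combined rate is 1/5 per hour.
Known contribution: 1/12 per hour.
So worker 1's rate is 1/5 − 1/12 = 7/60, meaning 60/7 hours alone.

60/7 hours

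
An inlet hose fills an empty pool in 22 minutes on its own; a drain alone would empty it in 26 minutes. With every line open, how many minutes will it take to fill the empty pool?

143 minutes

Net rate = 1/22 − 1/26 = (13 − 11)/286 = 2/286 = 1/143 per minute.
Filling time = 1 ÷ (1/143) = 143 minutes.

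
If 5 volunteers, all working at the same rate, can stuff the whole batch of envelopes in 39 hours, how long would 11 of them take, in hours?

195/11 hours

Total work is 5·39 = 195 volunteer-hours.
With 11 volunteers: 195/11 hours.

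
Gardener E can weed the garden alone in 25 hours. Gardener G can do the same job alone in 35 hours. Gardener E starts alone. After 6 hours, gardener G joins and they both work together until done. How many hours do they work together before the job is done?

133/12 hours

In the first 6 hours gardener E alone does 6/25 of the job, leaving 19/25.
Once everyone is working, combined rate: 1/25 + 1/35 = (7 + 5)/175 = 12/175 per hour.
Remaining 19/25 at 12/175 per hour takes 133/12 hours.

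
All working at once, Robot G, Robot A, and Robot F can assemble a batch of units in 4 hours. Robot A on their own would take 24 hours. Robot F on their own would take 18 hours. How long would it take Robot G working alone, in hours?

Combined rate is 1/4 per hour.
Known contribution: 1/24 + 1/18 = (3 + 4)/72 = 7/72 per hour.
So Robot G's rate is 1/4 − 7/72 = 11/72, meaning 72/11 hours alone.

72/11 hours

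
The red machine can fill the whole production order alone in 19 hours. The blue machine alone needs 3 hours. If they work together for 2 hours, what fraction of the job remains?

Combined rate: 1/19 + 1/3 = (3 + 19)/57 = 22/57 per hour.
In 2 hours they complete 2·22/57 = 44/57 of the job.
So 13/57 remains.

13/57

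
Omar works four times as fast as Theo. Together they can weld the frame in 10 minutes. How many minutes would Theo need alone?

50 minutes

Let Theo's rate be r; then Omar's rate is 4r, so together (4 + 1)r = 5r = 1/10.
Thus r = 1/50 per minute.
Theo alone: 50 minutes; Omar alone: 25/2 minutes.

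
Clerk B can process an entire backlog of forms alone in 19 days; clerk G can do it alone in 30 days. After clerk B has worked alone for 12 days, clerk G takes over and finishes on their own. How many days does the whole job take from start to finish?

438/19 days

In 12 days clerk B does 12/19 of the job, leaving 7/19.
Clerk G works at 1/30 per day, so finishing takes 7/19 ÷ 1/30 = 210/19 days.
Total time = 12 + 210/19 = 438/19 days.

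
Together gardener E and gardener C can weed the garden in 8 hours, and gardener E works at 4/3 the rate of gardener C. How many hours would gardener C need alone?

Let gardener C's rate be r; then gardener E's rate is (4/3)r, so together (4/3 + 1)r = (7/3)r = 1/8.
Thus r = 3/56 per hour.
Gardener C alone: 56/3 hours; gardener E alone: 14 hours.

56/3 hours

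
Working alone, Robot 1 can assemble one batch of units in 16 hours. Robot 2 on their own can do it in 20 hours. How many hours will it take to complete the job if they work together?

80/9 hours

Combined rate: 1/16 + 1/20 = (5 + 4)/80 = 9/80 per hour.
Time = 1 ÷ (9/80) = 80/9 hours.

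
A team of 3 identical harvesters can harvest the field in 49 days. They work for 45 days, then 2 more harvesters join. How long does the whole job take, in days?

237/5 days

One harvester does 1/147 of the job per day.
After 45 days with 3 harvesters, 45/49 is done (4/49 left).
With 5 harvesters the rate is 5/147, so the rest takes 4/49 ÷ 5/147 = 12/5 days.
Total = 45 + 12/5 = 237/5 days.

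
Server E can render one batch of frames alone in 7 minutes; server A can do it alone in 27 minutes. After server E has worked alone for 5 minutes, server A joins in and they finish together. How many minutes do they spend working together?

27/17 minutes

In 5 minutes server E does 5/7 of the job, leaving 2/7.
Server E and server A together work at 34/189 per minute, so finishing takes 2/7 ÷ 34/189 = 27/17 minutes.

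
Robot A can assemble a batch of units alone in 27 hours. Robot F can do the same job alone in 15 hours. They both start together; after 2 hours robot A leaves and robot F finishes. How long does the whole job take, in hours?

In the first 2 hours the combined rate is 14/135, so 28/135 of the job is done, leaving 107/135.
After robot A leaves the rate is 1/15 per hour; the remaining 107/135 takes 107/9 hours.
Total = 2 + 107/9 = 125/9 hours.

125/9 hours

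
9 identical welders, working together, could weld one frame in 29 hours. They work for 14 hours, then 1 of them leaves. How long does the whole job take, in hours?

247/8 hours

One welder does 1/261 of the job per hour.
After 14 hours with 9 welders, 14/29 is done (15/29 left).
With 8 welders the rate is 8/261, so the rest takes 15/29 ÷ 8/261 = 135/8 hours.
Total = 14 + 135/8 = 247/8 hours.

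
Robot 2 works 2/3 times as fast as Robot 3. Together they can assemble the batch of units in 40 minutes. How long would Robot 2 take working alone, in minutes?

Let Robot 3's rate be r; then Robot 2's rate is (2/3)r, so together (2/3 + 1)r = (5/3)r = 1/40.
Thus r = 3/200 per minute.
Robot 3 alone: 200/3 minutes; Robot 2 alone: 100 minutes.

100 minutes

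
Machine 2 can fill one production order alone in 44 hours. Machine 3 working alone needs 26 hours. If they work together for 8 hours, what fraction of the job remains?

Combined rate: 1/44 + 1/26 = (13 + 22)/572 = 35/572 per hour.
In 8 hours they complete 8·35/572 = 70/143 of the job.
So 73/143 remains.

73/143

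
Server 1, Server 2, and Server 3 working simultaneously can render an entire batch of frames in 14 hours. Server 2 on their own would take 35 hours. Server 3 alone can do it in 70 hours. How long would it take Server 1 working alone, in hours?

Combined rate is 1/14 per hour.
Known contribution: 1/35 + 1/70 = (2 + 1)/70 = 3/70 per hour.
So Server 1's rate is 1/14 − 3/70 = 1/35, meaning 35 hours alone.

35 hours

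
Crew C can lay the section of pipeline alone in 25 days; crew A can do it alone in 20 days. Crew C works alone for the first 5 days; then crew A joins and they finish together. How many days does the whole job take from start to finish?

125/9 days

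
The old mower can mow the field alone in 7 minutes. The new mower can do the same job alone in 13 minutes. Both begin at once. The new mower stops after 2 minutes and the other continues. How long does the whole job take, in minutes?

In the first 2 minutes the combined rate is 20/91, so 40/91 of the job is done, leaving 51/91.
After the new mower leaves the rate is 1/7 per minute; the remaining 51/91 takes 51/13 minutes.
Total = 2 + 51/13 = 77/13 minutes.

77/13 minutes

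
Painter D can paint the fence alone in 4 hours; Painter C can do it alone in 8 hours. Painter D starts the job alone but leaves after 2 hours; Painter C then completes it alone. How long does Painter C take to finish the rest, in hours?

4 hours

In 2 hours Painter D does 2/4 = 1/2 of the job, leaving 1/2.
Painter C works at 1/8 per hour, so finishing takes 1/2 ÷ 1/8 = 4 hours.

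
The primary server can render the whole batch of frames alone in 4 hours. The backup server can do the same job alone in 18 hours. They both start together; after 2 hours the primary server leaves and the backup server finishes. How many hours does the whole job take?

9 hours

In the first 2 hours the combined rate is 11/36, so 11/18 of the job is done, leaving 7/18.
After the primary server leaves the rate is 1/18 per hour; the remaining 7/18 takes 7 hours.
Total = 2 + 7 = 9 hours.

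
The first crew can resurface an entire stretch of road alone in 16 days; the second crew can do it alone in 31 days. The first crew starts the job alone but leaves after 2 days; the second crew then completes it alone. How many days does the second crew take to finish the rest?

217/8 days

In 2 days the first crew does 2/16 = 1/8 of the job, leaving 7/8.
The second crew works at 1/31 per day, so finishing takes 7/8 ÷ 1/31 = 217/8 days.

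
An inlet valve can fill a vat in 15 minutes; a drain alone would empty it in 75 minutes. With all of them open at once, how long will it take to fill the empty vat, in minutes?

75/4 minutes

Net rate = 1/15 − 1/75 = (5 − 1)/75 = 4/75 per minute.
Filling time = 1 ÷ (4/75) = 75/4 minutes.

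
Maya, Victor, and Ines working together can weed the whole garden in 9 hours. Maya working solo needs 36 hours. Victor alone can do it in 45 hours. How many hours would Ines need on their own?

180/11 hours

Combined rate is 1/9 per hour.
Known contribution: 1/36 + 1/45 = (5 + 4)/180 = 9/180 = 1/20 per hour.
So Ines's rate is 1/9 − 1/20 = 11/180, meaning 180/11 hours alone.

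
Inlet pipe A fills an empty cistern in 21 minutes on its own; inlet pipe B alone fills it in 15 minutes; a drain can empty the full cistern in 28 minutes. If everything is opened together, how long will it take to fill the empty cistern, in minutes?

140/11 minutes

Net rate = 1/21 + 1/15 − 1/28 = (20 + 28 − 15)/420 = 33/420 = 11/140 per minute.
Filling time = 1 ÷ (11/140) = 140/11 minutes.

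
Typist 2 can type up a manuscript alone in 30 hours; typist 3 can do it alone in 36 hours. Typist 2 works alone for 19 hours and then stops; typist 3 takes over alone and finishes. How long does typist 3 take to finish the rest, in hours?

In 19 hours typist 2 does 19/30 of the job, leaving 11/30.
Typist 3 works at 1/36 per hour, so finishing takes 11/30 ÷ 1/36 = 66/5 hours.

66/5 hours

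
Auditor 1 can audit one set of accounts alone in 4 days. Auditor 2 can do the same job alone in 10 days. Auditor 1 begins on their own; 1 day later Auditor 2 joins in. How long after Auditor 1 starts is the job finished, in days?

22/7 days

In the first 1 day Auditor 1 alone does 1/4 of the job, leaving 3/4.
Once everyone is working, combined rate: 1/4 + 1/10 = (5 + 2)/20 = 7/20 per day.
Remaining 3/4 at 7/20 per day takes 15/7 days.
Total from the start = 1 + 15/7 = 22/7 days.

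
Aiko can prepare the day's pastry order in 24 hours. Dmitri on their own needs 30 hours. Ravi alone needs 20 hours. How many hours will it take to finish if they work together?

Combined rate: 1/24 + 1/30 + 1/20 = (5 + 4 + 6)/120 = 15/120 = 1/8 per hour.
Time = 1 ÷ (1/8) = 8 hours.

8 hours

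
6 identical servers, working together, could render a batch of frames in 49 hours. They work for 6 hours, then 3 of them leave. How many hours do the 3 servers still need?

One server does 1/294 of the job per hour.
After 6 hours with 6 servers, 6/49 is done (43/49 left).
With 3 servers the rate is 3/294 = 1/98, so the rest takes 43/49 ÷ 1/98 = 86 hours.

86 hours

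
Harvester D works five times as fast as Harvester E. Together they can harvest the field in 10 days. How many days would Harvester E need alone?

60 days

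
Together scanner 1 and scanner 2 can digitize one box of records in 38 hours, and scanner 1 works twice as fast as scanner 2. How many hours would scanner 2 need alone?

Let scanner 2's rate be r; then scanner 1's rate is 2r, so together (2 + 1)r = 3r = 1/38.
Thus r = 1/114 per hour.
Scanner 2 alone: 114 hours; scanner 1 alone: 57 hours.

114 hours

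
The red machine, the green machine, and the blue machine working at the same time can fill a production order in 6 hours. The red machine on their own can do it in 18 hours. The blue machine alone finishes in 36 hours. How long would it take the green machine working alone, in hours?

12 hours

Combined rate is 1/6 per hour.
Known contribution: 1/18 + 1/36 = (2 + 1)/36 = 3/36 = 1/12 per hour.
So the green machine's rate is 1/6 − 1/12 = 1/12, meaning 12 hours alone.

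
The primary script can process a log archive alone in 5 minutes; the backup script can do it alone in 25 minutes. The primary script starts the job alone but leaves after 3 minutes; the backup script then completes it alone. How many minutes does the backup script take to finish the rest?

10 minutes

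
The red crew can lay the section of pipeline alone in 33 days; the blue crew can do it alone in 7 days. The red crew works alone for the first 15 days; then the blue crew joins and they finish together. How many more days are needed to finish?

In 15 days the red crew does 15/33 = 5/11 of the job, leaving 6/11.
The red crew and the blue crew together work at 40/231 per day, so finishing takes 6/11 ÷ 40/231 = 63/20 days.

63/20 days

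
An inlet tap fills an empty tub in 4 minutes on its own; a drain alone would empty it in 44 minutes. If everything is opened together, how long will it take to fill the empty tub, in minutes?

22/5 minutes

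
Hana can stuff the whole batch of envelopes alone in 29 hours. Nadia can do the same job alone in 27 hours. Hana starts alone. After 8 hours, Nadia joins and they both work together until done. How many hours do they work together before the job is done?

In the first 8 hours Hana alone does 8/29 of the job, leaving 21/29.
Once everyone is working, combined rate: 1/29 + 1/27 = (27 + 29)/783 = 56/783 per hour.
Remaining 21/29 at 56/783 per hour takes 81/8 hours.

81/8 hours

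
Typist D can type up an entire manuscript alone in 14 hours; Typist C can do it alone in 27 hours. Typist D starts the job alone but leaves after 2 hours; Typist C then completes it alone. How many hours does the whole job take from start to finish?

In 2 hours Typist D does 2/14 = 1/7 of the job, leaving 6/7.
Typist C works at 1/27 per hour, so finishing takes 6/7 ÷ 1/27 = 162/7 hours.
Total time = 2 + 162/7 = 176/7 hours.

176/7 hours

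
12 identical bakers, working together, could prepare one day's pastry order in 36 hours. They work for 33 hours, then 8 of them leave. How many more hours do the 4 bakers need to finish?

9 hours

One baker does 1/432 of the job per hour.
After 33 hours with 12 bakers, 11/12 is done (1/12 left).
With 4 bakers the rate is 4/432 = 1/108, so the rest takes 1/12 ÷ 1/108 = 9 hours.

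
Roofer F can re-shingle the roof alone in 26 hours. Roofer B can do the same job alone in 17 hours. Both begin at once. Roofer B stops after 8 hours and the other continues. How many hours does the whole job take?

234/17 hours

In the first 8 hours the combined rate is 43/442, so 172/221 of the job is done, leaving 49/221.
After roofer B leaves the rate is 1/26 per hour; the remaining 49/221 takes 98/17 hours.
Total = 8 + 98/17 = 234/17 hours.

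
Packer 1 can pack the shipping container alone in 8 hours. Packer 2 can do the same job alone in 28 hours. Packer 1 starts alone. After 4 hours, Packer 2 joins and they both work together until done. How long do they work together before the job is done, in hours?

28/9 hours

In the first 4 hours Packer 1 alone does 4/8 = 1/2 of the job, leaving 1/2.
Once everyone is working, combined rate: 1/8 + 1/28 = (7 + 2)/56 = 9/56 per hour.
Remaining 1/2 at 9/56 per hour takes 28/9 hours.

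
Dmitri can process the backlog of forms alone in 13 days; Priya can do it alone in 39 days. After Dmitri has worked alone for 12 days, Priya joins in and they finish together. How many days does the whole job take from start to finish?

In 12 days Dmitri does 12/13 of the job, leaving 1/13.
Dmitri and Priya together work at 4/39 per day, so finishing takes 1/13 ÷ 4/39 = 3/4 days.
Total time = 12 + 3/4 = 51/4 days.

51/4 days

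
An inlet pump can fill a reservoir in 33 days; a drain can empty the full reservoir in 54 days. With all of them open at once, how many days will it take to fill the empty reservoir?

Net rate = 1/33 − 1/54 = (18 − 11)/594 = 7/594 per day.
Filling time = 1 ÷ (7/594) = 594/7 days.

594/7 days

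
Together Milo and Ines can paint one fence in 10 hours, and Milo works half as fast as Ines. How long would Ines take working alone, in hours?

15 hours

Let Ines's rate be r; then Milo's rate is (1/2)r, so together (1/2 + 1)r = (3/2)r = 1/10.
Thus r = 1/15 per hour.
Ines alone: 15 hours; Milo alone: 30 hours.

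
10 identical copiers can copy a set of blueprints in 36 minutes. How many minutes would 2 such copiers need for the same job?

Total work is 10·36 = 360 copier-minutes.
With 2 copiers: 360/2 = 180 minutes.

180 minutes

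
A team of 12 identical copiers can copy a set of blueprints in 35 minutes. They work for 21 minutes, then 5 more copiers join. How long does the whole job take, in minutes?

525/17 minutes

One copier does 1/420 of the job per minute.
After 21 minutes with 12 copiers, 3/5 is done (2/5 left).
With 17 copiers the rate is 17/420, so the rest takes 2/5 ÷ 17/420 = 168/17 minutes.
Total = 21 + 168/17 = 525/17 minutes.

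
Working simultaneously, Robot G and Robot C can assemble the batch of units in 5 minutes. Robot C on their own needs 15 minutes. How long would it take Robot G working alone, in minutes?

Combined rate is 1/5 per minute.
Known contribution: 1/15 per minute.
So Robot G's rate is 1/5 − 1/15 = 2/15, meaning 15/2 minutes alone.

15/2 minutes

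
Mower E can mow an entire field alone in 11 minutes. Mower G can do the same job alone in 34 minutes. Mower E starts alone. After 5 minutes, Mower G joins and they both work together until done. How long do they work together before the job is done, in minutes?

In the first 5 minutes Mower E alone does 5/11 of the job, leaving 6/11.
Once everyone is working, combined rate: 1/11 + 1/34 = (34 + 11)/374 = 45/374 per minute.
Remaining 6/11 at 45/374 per minute takes 68/15 minutes.

68/15 minutes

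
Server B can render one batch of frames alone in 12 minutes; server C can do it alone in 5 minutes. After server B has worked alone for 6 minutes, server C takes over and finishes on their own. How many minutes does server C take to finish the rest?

5/2 minutes

In 6 minutes server B does 6/12 = 1/2 of the job, leaving 1/2.
Server C works at 1/5 per minute, so finishing takes 1/2 ÷ 1/5 = 5/2 minutes.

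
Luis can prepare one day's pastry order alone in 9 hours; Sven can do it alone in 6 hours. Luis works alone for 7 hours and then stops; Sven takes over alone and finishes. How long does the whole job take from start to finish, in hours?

25/3 hours

In 7 hours Luis does 7/9 of the job, leaving 2/9.
Sven works at 1/6 per hour, so finishing takes 2/9 ÷ 1/6 = 4/3 hours.
Total time = 7 + 4/3 = 25/3 hours.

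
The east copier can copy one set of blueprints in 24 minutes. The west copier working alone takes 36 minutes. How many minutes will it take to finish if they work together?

Combined rate: 1/24 + 1/36 = (3 + 2)/72 = 5/72 per minute.
Time = 1 ÷ (5/72) = 72/5 minutes.

72/5 minutes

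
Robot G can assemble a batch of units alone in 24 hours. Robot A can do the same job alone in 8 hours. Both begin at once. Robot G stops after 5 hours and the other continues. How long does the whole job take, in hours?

In the first 5 hours the combined rate is 1/6, so 5/6 of the job is done, leaving 1/6.
After robot G leaves the rate is 1/8 per hour; the remaining 1/6 takes 4/3 hours.
Total = 5 + 4/3 = 19/3 hours.

19/3 hours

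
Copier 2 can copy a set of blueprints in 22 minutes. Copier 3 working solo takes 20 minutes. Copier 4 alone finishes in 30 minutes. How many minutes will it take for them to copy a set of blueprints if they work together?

Combined rate: 1/22 + 1/20 + 1/30 = (30 + 33 + 22)/660 = 85/660 = 17/132 per minute.
Time = 1 ÷ (17/132) = 132/17 minutes.

132/17 minutes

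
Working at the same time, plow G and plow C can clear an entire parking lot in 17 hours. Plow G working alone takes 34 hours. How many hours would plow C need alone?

34 hours

Combined rate is 1/17 per hour.
Known contribution: 1/34 per hour.
So plow C's rate is 1/17 − 1/34 = 1/34, meaning 34 hours alone.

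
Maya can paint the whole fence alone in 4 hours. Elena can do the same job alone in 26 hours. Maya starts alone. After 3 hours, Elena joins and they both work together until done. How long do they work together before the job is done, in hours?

13/15 hours

In the first 3 hours Maya alone does 3/4 of the job, leaving 1/4.
Once everyone is working, combined rate: 1/4 + 1/26 = (13 + 2)/52 = 15/52 per hour.
Remaining 1/4 at 15/52 per hour takes 13/15 hours.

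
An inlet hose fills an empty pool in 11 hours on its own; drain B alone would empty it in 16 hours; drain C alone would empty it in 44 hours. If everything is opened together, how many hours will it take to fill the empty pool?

176 hours

Net rate = 1/11 − 1/16 − 1/44 = (16 − 11 − 4)/176 = 1/176 per hour.
Filling time = 1 ÷ (1/176) = 176 hours.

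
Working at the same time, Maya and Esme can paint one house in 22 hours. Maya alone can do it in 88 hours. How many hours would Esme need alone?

88/3 hours

Combined rate is 1/22 per hour.
Known contribution: 1/88 per hour.
So Esme's rate is 1/22 − 1/88 = 3/88, meaning 88/3 hours alone.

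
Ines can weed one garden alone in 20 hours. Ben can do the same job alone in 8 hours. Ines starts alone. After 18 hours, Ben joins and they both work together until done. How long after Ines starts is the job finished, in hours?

130/7 hours

In the first 18 hours Ines alone does 18/20 = 9/10 of the job, leaving 1/10.
Once everyone is working, combined rate: 1/20 + 1/8 = (2 + 5)/40 = 7/40 per hour.
Remaining 1/10 at 7/40 per hour takes 4/7 hours.
Total from the start = 18 + 4/7 = 130/7 hours.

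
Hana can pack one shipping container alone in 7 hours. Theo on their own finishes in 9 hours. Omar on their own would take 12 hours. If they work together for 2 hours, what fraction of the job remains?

41/126

Combined rate: 1/7 + 1/9 + 1/12 = (36 + 28 + 21)/252 = 85/252 per hour.
In 2 hours they complete 2·85/252 = 85/126 of the job.
So 41/126 remains.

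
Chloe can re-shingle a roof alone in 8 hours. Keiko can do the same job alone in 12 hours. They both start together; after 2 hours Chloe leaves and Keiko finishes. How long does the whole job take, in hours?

9 hours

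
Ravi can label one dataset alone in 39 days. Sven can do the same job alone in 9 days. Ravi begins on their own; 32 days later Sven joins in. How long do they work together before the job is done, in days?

21/16 days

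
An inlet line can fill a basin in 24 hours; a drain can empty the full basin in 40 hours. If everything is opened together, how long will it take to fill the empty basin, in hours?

Net rate = 1/24 − 1/40 = (5 − 3)/120 = 2/120 = 1/60 per hour.
Filling time = 1 ÷ (1/60) = 60 hours.

60 hours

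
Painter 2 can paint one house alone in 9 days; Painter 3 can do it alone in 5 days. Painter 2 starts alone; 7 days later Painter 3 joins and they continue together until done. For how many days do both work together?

In 7 days Painter 2 does 7/9 of the job, leaving 2/9.
Painter 2 and Painter 3 together work at 14/45 per day, so finishing takes 2/9 ÷ 14/45 = 5/7 days.

5/7 days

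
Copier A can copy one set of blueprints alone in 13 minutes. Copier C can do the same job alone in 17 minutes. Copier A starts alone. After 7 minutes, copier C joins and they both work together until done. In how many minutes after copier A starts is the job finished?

In the first 7 minutes copier A alone does 7/13 of the job, leaving 6/13.
Once everyone is working, combined rate: 1/13 + 1/17 = (17 + 13)/221 = 30/221 per minute.
Remaining 6/13 at 30/221 per minute takes 17/5 minutes.
Total from the start = 7 + 17/5 = 52/5 minutes.

52/5 minutes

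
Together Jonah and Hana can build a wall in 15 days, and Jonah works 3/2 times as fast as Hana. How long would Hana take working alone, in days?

75/2 days

Let Hana's rate be r; then Jonah's rate is (3/2)r, so together (3/2 + 1)r = (5/2)r = 1/15.
Thus r = 2/75 per day.
Hana alone: 75/2 days; Jonah alone: 25 days.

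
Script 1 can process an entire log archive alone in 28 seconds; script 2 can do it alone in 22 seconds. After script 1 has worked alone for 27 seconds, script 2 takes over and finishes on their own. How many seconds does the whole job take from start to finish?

In 27 seconds script 1 does 27/28 of the job, leaving 1/28.
Script 2 works at 1/22 per second, so finishing takes 1/28 ÷ 1/22 = 11/14 seconds.
Total time = 27 + 11/14 = 389/14 seconds.

389/14 seconds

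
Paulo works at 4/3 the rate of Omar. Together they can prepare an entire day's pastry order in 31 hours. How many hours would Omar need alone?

217/3 hours

Let Omar's rate be r; then Paulo's rate is (4/3)r, so together (4/3 + 1)r = (7/3)r = 1/31.
Thus r = 3/217 per hour.
Omar alone: 217/3 hours; Paulo alone: 217/4 hours.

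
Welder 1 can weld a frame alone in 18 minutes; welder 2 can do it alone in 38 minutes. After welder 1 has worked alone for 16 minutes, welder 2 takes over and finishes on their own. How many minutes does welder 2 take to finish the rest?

38/9 minutes

In 16 minutes welder 1 does 16/18 = 8/9 of the job, leaving 1/9.
Welder 2 works at 1/38 per minute, so finishing takes 1/9 ÷ 1/38 = 38/9 minutes.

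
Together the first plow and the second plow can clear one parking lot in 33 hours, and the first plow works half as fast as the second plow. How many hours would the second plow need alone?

99/2 hours

Let the second plow's rate be r; then the first plow's rate is (1/2)r, so together (1/2 + 1)r = (3/2)r = 1/33.
Thus r = 2/99 per hour.
The second plow alone: 99/2 hours; the first plow alone: 99 hours.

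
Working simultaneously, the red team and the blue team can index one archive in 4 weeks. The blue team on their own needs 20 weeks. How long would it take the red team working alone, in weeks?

5 weeks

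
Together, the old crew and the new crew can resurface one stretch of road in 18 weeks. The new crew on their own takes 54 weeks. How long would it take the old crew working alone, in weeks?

27 weeks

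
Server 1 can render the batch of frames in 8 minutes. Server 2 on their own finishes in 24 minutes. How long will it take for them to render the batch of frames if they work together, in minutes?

6 minutes

With two workers the combined time is the product over the sum: 8·24/(8+24) = 192/32 = 6 minutes.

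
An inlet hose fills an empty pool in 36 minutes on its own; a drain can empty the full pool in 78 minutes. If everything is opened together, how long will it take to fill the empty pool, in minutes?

Net rate = 1/36 − 1/78 = (13 − 6)/468 = 7/468 per minute.
Filling time = 1 ÷ (7/468) = 468/7 minutes.

468/7 minutes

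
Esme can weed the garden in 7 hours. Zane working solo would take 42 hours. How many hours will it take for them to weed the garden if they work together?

With two workers the combined time is the product over the sum: 7·42/(7+42) = 294/49 = 6 hours.

6 hours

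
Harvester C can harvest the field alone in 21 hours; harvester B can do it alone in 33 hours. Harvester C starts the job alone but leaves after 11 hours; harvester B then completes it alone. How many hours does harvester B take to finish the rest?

In 11 hours harvester C does 11/21 of the job, leaving 10/21.
Harvester B works at 1/33 per hour, so finishing takes 10/21 ÷ 1/33 = 110/7 hours.

110/7 hours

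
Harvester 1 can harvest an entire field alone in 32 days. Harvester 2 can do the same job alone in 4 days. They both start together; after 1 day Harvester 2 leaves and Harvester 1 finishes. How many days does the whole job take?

24 days

In the first 1 day the combined rate is 9/32, so 9/32 of the job is done, leaving 23/32.
After Harvester 2 leaves the rate is 1/32 per day; the remaining 23/32 takes 23 days.
Total = 1 + 23 = 24 days.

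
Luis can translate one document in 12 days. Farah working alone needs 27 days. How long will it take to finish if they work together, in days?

108/13 days

Combined rate: 1/12 + 1/27 = (9 + 4)/108 = 13/108 per day.
Time = 1 ÷ (13/108) = 108/13 days.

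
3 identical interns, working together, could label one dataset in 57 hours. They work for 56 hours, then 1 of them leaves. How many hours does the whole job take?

115/2 hours

One intern does 1/171 of the job per hour.
After 56 hours with 3 interns, 56/57 is done (1/57 left).
With 2 interns the rate is 2/171, so the rest takes 1/57 ÷ 2/171 = 3/2 hours.
Total = 56 + 3/2 = 115/2 hours.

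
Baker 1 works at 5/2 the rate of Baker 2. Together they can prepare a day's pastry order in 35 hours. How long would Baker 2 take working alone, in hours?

245/2 hours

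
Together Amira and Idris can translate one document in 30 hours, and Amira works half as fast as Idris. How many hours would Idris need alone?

Let Idris's rate be r; then Amira's rate is (1/2)r, so together (1/2 + 1)r = (3/2)r = 1/30.
Thus r = 1/45 per hour.
Idris alone: 45 hours; Amira alone: 90 hours.

45 hours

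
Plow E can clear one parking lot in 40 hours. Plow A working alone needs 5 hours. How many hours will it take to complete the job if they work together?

40/9 hours

Combined rate: 1/40 + 1/5 = (1 + 8)/40 = 9/40 per hour.
Time = 1 ÷ (9/40) = 40/9 hours.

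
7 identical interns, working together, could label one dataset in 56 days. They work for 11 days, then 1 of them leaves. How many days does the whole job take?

One intern does 1/392 of the job per day.
After 11 days with 7 interns, 11/56 is done (45/56 left).
With 6 interns the rate is 6/392 = 3/196, so the rest takes 45/56 ÷ 3/196 = 105/2 days.
Total = 11 + 105/2 = 127/2 days.

127/2 days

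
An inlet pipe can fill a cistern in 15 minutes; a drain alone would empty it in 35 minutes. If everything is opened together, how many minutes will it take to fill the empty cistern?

Net rate = 1/15 − 1/35 = (7 − 3)/105 = 4/105 per minute.
Filling time = 1 ÷ (4/105) = 105/4 minutes.

105/4 minutes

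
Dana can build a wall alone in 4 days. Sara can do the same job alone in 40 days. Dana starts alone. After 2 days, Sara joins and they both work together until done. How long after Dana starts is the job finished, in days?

42/11 days

In the first 2 days Dana alone does 2/4 = 1/2 of the job, leaving 1/2.
Once everyone is working, combined rate: 1/4 + 1/40 = (10 + 1)/40 = 11/40 per day.
Remaining 1/2 at 11/40 per day takes 20/11 days.
Total from the start = 2 + 20/11 = 42/11 days.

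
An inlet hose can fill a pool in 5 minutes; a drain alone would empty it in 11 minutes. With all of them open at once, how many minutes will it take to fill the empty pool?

Net rate = 1/5 − 1/11 = (11 − 5)/55 = 6/55 per minute.
Filling time = 1 ÷ (6/55) = 55/6 minutes.

55/6 minutes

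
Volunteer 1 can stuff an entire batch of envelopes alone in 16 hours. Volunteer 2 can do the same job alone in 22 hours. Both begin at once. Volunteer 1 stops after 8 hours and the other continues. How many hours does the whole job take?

11 hours

In the first 8 hours the combined rate is 19/176, so 19/22 of the job is done, leaving 3/22.
After volunteer 1 leaves the rate is 1/22 per hour; the remaining 3/22 takes 3 hours.
Total = 8 + 3 = 11 hours.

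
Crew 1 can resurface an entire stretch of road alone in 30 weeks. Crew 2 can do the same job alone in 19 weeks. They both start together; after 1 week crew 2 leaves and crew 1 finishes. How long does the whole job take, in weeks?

540/19 weeks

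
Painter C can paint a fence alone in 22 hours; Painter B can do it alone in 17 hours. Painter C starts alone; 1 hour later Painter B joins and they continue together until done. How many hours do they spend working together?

In 1 hour Painter C does 1/22 of the job, leaving 21/22.
Painter C and Painter B together work at 39/374 per hour, so finishing takes 21/22 ÷ 39/374 = 119/13 hours.

119/13 hours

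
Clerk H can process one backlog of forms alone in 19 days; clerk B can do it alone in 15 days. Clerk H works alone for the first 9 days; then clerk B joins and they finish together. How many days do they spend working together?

75/17 days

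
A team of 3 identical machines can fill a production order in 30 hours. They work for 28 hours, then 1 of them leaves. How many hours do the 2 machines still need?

One machine does 1/90 of the job per hour.
After 28 hours with 3 machines, 14/15 is done (1/15 left).
With 2 machines the rate is 2/90 = 1/45, so the rest takes 1/15 ÷ 1/45 = 3 hours.

3 hours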